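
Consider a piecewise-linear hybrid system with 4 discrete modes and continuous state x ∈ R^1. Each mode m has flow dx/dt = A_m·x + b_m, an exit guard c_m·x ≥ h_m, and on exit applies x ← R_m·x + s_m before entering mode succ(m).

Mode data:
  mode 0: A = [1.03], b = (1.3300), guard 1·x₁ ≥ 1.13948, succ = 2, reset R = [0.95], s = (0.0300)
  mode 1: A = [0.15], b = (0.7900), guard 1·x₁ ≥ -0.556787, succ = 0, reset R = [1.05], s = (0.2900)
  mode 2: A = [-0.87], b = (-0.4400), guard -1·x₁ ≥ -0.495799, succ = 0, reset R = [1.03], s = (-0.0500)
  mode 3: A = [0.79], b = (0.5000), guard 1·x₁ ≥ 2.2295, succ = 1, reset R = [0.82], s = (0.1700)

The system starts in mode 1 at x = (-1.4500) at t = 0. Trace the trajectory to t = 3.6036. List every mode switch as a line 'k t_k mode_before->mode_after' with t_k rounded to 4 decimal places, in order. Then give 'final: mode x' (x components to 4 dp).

1 1.4019 1->0
2 2.2675 0->2
3 2.8190 2->0
4 3.1369 0->2
final: 2 0.5725

Mode 1: guard c·x = -0.5568 hit at Δt = 1.4019 (t = 1.4019), x⁻ = (-0.5568) → reset → x⁺ = (-0.2946), jump to mode 0
Mode 0: guard c·x = 1.1395 hit at Δt = 0.8656 (t = 2.2675), x⁻ = (1.1395) → reset → x⁺ = (1.1125), jump to mode 2
Mode 2: guard c·x = -0.4958 hit at Δt = 0.5515 (t = 2.8190), x⁻ = (0.4958) → reset → x⁺ = (0.4607), jump to mode 0
Mode 0: guard c·x = 1.1395 hit at Δt = 0.3179 (t = 3.1369), x⁻ = (1.1395) → reset → x⁺ = (1.1125), jump to mode 2
Mode 2: flow for 0.4667 to horizon, guard not reached → x = (0.5725)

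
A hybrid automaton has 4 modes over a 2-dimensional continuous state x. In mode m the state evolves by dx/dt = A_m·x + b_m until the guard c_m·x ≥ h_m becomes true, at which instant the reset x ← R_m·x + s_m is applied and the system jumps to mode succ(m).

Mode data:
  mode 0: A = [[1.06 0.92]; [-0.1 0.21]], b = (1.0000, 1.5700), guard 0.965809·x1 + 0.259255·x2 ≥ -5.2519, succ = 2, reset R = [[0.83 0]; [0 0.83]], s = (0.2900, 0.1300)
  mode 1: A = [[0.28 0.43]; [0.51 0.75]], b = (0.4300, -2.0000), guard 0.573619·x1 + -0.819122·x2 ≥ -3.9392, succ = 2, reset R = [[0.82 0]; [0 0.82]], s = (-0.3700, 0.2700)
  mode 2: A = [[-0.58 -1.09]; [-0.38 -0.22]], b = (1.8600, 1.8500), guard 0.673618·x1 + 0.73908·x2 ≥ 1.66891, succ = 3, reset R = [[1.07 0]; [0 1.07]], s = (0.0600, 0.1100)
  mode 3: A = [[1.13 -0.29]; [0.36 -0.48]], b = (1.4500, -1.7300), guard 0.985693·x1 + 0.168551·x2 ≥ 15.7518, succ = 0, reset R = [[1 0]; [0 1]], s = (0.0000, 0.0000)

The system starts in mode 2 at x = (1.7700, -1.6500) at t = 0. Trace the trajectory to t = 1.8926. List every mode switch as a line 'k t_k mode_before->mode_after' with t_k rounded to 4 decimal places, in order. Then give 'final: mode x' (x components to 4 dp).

Mode 2: guard c·x = 1.6689 hit at Δt = 0.9238 (t = 0.9238), x⁻ = (3.1794, -0.6397) → reset → x⁺ = (3.4620, -0.5745), jump to mode 3
Mode 3: flow for 0.9688 to horizon, guard not reached → x = (13.0869, 0.4753)

1 0.9238 2->3
final: 3 13.0869 0.4753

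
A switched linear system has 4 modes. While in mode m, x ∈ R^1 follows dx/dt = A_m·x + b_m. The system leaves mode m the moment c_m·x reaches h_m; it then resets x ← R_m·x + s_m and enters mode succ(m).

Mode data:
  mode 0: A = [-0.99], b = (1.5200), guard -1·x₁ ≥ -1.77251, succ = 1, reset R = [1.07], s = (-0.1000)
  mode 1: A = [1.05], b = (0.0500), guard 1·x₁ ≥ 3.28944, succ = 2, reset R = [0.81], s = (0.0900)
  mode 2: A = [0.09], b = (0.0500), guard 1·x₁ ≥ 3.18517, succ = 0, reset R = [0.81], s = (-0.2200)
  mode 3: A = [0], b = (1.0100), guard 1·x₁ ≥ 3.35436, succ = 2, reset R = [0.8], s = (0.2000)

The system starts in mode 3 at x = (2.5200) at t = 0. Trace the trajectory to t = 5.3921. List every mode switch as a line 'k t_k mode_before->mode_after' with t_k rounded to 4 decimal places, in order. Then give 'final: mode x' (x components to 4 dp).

Mode 3: guard c·x = 3.3544 hit at Δt = 0.8261 (t = 0.8261), x⁻ = (3.3544) → reset → x⁺ = (2.8835), jump to mode 2
Mode 2: guard c·x = 3.1852 hit at Δt = 0.9343 (t = 1.7604), x⁻ = (3.1852) → reset → x⁺ = (2.3600), jump to mode 0
Mode 0: guard c·x = -1.7725 hit at Δt = 1.2588 (t = 3.0192), x⁻ = (1.7725) → reset → x⁺ = (1.7966), jump to mode 1
Mode 1: guard c·x = 3.2894 hit at Δt = 0.5648 (t = 3.5840), x⁻ = (3.2894) → reset → x⁺ = (2.7544), jump to mode 2
Mode 2: guard c·x = 3.1852 hit at Δt = 1.3592 (t = 4.9432), x⁻ = (3.1852) → reset → x⁺ = (2.3600), jump to mode 0
Mode 0: flow for 0.4489 to horizon, guard not reached → x = (2.0641)

1 0.8261 3->2
2 1.7604 2->0
3 3.0192 0->1
4 3.5840 1->2
5 4.9432 2->0
final: 0 2.0641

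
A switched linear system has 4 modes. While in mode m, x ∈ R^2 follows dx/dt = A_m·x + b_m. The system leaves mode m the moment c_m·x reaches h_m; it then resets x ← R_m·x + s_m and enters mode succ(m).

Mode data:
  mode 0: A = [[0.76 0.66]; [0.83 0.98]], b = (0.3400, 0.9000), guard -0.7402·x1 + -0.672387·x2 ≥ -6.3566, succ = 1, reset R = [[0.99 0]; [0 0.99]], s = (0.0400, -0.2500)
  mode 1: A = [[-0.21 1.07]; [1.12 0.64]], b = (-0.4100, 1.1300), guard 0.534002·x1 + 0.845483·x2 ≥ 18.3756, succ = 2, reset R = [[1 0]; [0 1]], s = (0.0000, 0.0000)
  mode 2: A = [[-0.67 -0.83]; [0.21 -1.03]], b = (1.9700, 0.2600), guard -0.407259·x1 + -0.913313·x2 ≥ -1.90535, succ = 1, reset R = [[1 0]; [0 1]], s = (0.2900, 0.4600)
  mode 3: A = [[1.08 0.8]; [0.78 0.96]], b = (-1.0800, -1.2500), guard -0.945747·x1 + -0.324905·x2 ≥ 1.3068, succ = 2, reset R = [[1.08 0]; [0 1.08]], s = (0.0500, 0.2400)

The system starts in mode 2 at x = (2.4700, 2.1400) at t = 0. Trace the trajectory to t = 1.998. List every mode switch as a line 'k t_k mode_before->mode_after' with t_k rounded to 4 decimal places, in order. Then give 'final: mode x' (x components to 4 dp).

1 0.8459 2->1
final: 1 7.9950 12.7042

Mode 2: guard c·x = -1.9054 hit at Δt = 0.8459 (t = 0.8459), x⁻ = (1.8062, 1.2808) → reset → x⁺ = (2.0962, 1.7408), jump to mode 1
Mode 1: flow for 1.1521 to horizon, guard not reached → x = (7.9950, 12.7042)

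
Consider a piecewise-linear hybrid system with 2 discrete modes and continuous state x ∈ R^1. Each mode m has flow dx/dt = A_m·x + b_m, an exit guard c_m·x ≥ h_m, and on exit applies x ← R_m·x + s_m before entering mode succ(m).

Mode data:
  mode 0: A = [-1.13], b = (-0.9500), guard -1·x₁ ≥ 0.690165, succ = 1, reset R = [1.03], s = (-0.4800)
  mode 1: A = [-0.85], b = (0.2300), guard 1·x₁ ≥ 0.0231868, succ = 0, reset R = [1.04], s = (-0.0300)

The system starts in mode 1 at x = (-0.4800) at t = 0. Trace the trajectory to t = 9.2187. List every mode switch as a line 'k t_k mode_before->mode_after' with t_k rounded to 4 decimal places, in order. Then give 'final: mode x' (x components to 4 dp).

Mode 1: guard c·x = 0.0232 hit at Δt = 1.3057 (t = 1.3057), x⁻ = (0.0232) → reset → x⁺ = (-0.0059), jump to mode 0
Mode 0: guard c·x = 0.6902 hit at Δt = 1.5159 (t = 2.8216), x⁻ = (-0.6902) → reset → x⁺ = (-1.1909), jump to mode 1
Mode 1: guard c·x = 0.0232 hit at Δt = 2.0896 (t = 4.9112), x⁻ = (0.0232) → reset → x⁺ = (-0.0059), jump to mode 0
Mode 0: guard c·x = 0.6902 hit at Δt = 1.5159 (t = 6.4271), x⁻ = (-0.6902) → reset → x⁺ = (-1.1909), jump to mode 1
Mode 1: guard c·x = 0.0232 hit at Δt = 2.0896 (t = 8.5167), x⁻ = (0.0232) → reset → x⁺ = (-0.0059), jump to mode 0
Mode 0: flow for 0.7020 to horizon, guard not reached → x = (-0.4630)

1 1.3057 1->0
2 2.8216 0->1
3 4.9112 1->0
4 6.4271 0->1
5 8.5167 1->0
final: 0 -0.4630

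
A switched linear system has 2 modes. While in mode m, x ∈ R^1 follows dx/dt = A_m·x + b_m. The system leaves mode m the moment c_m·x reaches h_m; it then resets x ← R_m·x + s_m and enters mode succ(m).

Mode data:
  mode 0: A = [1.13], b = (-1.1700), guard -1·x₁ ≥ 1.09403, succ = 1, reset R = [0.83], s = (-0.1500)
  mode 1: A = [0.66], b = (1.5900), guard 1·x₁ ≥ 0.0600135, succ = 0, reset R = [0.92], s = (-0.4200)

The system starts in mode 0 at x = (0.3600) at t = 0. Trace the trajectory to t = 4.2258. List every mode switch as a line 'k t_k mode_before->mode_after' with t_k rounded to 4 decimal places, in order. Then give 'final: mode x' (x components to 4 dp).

Mode 0: guard c·x = 1.0940 hit at Δt = 1.0162 (t = 1.0162), x⁻ = (-1.0940) → reset → x⁺ = (-1.0580), jump to mode 1
Mode 1: guard c·x = 0.0600 hit at Δt = 0.9136 (t = 1.9298), x⁻ = (0.0600) → reset → x⁺ = (-0.3648), jump to mode 0
Mode 0: guard c·x = 1.0940 hit at Δt = 0.3710 (t = 2.3008), x⁻ = (-1.0940) → reset → x⁺ = (-1.0580), jump to mode 1
Mode 1: guard c·x = 0.0600 hit at Δt = 0.9136 (t = 3.2144), x⁻ = (0.0600) → reset → x⁺ = (-0.3648), jump to mode 0
Mode 0: guard c·x = 1.0940 hit at Δt = 0.3710 (t = 3.5854), x⁻ = (-1.0940) → reset → x⁺ = (-1.0580), jump to mode 1
Mode 1: flow for 0.6404 to horizon, guard not reached → x = (-0.3474)

1 1.0162 0->1
2 1.9298 1->0
3 2.3008 0->1
4 3.2144 1->0
5 3.5854 0->1
final: 1 -0.3474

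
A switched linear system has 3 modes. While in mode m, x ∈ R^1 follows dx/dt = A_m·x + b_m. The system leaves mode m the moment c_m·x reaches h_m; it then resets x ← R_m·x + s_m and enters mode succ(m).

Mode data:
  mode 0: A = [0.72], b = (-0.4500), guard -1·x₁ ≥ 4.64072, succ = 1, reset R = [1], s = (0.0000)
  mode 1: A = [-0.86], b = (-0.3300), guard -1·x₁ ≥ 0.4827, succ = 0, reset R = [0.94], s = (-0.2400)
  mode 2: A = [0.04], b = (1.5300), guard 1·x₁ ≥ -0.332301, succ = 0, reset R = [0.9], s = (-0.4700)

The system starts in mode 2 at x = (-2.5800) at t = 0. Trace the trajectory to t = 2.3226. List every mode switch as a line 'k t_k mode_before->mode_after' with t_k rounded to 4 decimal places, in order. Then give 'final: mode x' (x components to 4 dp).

1 1.5277 2->0
final: 0 -1.8458

Mode 2: guard c·x = -0.3323 hit at Δt = 1.5277 (t = 1.5277), x⁻ = (-0.3323) → reset → x⁺ = (-0.7691), jump to mode 0
Mode 0: flow for 0.7949 to horizon, guard not reached → x = (-1.8458)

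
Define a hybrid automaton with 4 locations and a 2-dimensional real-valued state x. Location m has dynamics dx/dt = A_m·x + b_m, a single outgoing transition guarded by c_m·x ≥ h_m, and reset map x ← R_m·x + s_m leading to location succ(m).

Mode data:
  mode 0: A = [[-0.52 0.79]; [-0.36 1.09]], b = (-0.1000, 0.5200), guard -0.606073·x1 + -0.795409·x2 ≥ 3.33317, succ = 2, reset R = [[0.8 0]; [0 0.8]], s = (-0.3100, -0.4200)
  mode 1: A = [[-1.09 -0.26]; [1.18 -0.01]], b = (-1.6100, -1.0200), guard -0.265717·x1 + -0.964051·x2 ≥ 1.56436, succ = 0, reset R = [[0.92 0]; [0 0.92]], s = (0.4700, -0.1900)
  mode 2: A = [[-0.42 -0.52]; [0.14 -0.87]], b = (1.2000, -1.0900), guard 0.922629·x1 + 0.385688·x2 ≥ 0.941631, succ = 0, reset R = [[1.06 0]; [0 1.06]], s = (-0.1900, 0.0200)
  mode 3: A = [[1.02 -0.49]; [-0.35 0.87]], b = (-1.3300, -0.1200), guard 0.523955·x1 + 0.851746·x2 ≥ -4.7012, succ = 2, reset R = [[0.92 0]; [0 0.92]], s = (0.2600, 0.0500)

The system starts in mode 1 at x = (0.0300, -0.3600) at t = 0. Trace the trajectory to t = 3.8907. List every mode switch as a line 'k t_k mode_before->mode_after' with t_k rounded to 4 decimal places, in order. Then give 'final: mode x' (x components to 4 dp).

1 0.7323 1->0
2 1.7031 0->2
3 3.1788 2->0
final: 0 -0.1499 -3.4608

Mode 1: guard c·x = 1.5644 hit at Δt = 0.7323 (t = 0.7323), x⁻ = (-0.6780, -1.4358) → reset → x⁺ = (-0.1537, -1.5110), jump to mode 0
Mode 0: guard c·x = 3.3332 hit at Δt = 0.9708 (t = 1.7031), x⁻ = (-1.5192, -3.0329) → reset → x⁺ = (-1.5254, -2.8463), jump to mode 2
Mode 2: guard c·x = 0.9416 hit at Δt = 1.4757 (t = 3.1788), x⁻ = (1.6971, -1.6182) → reset → x⁺ = (1.6089, -1.6953), jump to mode 0
Mode 0: flow for 0.7119 to horizon, guard not reached → x = (-0.1499, -3.4608)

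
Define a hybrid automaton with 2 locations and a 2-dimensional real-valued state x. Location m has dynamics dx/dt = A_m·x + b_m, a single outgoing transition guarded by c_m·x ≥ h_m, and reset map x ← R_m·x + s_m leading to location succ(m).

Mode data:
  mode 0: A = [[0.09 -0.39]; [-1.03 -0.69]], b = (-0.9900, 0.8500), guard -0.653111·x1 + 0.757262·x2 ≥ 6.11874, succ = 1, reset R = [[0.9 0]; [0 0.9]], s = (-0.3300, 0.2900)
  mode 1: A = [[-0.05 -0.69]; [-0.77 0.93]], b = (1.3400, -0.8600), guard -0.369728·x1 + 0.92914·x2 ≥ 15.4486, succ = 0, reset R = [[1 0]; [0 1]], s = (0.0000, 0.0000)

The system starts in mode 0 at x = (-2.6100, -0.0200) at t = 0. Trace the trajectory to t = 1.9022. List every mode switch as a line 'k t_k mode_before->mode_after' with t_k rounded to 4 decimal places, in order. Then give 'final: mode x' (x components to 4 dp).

1 1.1556 0->1
final: 1 -7.1341 11.0661

Mode 0: guard c·x = 6.1187 hit at Δt = 1.1556 (t = 1.1556), x⁻ = (-4.9859, 3.7799) → reset → x⁺ = (-4.8174, 3.6919), jump to mode 1
Mode 1: flow for 0.7466 to horizon, guard not reached → x = (-7.1341, 11.0661)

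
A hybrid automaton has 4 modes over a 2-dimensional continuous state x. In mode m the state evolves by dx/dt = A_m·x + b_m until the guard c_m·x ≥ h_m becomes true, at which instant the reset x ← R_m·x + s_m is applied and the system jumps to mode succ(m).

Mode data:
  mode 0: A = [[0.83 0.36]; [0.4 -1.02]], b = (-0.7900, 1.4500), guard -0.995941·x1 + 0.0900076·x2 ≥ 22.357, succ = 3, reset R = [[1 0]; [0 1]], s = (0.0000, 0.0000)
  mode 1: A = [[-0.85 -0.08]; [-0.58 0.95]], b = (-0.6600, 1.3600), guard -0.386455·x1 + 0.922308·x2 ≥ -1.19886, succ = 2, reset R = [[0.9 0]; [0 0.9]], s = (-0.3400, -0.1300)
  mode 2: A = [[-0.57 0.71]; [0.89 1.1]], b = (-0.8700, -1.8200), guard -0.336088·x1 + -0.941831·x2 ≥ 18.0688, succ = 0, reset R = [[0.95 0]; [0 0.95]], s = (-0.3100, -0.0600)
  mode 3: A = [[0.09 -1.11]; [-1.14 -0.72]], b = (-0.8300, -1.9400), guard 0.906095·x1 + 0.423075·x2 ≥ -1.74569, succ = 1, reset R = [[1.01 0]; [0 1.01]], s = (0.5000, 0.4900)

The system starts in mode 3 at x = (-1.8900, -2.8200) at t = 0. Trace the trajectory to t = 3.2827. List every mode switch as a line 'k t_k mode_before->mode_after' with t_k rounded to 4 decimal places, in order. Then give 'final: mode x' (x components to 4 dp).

1 0.5543 3->1
2 1.0501 1->2
3 2.3407 2->0
final: 0 -21.0005 -8.7060

Mode 3: guard c·x = -1.7457 hit at Δt = 0.5543 (t = 0.5543), x⁻ = (-0.9602, -2.0698) → reset → x⁺ = (-0.4698, -1.6005), jump to mode 1
Mode 1: guard c·x = -1.1989 hit at Δt = 0.4958 (t = 1.0501), x⁻ = (-0.5247, -1.5197) → reset → x⁺ = (-0.8122, -1.4977), jump to mode 2
Mode 2: guard c·x = 18.0688 hit at Δt = 1.2906 (t = 2.3407), x⁻ = (-6.3056, -16.9346) → reset → x⁺ = (-6.3003, -16.1479), jump to mode 0
Mode 0: flow for 0.9420 to horizon, guard not reached → x = (-21.0005, -8.7060)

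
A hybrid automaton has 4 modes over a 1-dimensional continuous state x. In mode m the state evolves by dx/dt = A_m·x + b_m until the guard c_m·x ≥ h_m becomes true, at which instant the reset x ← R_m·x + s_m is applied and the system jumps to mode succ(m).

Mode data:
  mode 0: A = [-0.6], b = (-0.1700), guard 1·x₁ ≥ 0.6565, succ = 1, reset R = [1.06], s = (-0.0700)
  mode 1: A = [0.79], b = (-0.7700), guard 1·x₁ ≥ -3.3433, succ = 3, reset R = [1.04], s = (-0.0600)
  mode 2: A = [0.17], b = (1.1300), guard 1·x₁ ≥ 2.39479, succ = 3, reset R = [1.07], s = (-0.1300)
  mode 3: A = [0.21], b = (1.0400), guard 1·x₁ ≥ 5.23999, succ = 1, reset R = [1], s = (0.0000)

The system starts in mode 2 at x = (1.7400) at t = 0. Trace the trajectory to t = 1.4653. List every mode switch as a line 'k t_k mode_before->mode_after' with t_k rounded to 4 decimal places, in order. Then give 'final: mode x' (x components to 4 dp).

1 0.4422 2->3
final: 3 4.2024

Mode 2: guard c·x = 2.3948 hit at Δt = 0.4422 (t = 0.4422), x⁻ = (2.3948) → reset → x⁺ = (2.4324), jump to mode 3
Mode 3: flow for 1.0231 to horizon, guard not reached → x = (4.2024)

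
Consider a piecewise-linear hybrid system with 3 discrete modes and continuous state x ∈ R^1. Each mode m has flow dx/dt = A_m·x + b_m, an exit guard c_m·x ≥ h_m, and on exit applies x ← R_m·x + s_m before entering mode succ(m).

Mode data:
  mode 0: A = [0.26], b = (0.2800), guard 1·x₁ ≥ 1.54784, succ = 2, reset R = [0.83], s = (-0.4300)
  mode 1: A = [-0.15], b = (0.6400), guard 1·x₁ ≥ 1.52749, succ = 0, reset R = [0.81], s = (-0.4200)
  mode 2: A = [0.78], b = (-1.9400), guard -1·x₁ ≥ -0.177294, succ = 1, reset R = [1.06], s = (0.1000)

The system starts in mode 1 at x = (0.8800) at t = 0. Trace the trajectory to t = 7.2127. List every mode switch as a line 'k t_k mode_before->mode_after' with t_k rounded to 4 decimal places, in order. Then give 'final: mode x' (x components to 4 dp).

1 1.4146 1->0
2 2.6692 0->2
3 3.1142 2->1
4 5.6029 1->0
5 6.8575 0->2
final: 2 0.3336

Mode 1: guard c·x = 1.5275 hit at Δt = 1.4146 (t = 1.4146), x⁻ = (1.5275) → reset → x⁺ = (0.8173), jump to mode 0
Mode 0: guard c·x = 1.5478 hit at Δt = 1.2546 (t = 2.6692), x⁻ = (1.5478) → reset → x⁺ = (0.8547), jump to mode 2
Mode 2: guard c·x = -0.1773 hit at Δt = 0.4450 (t = 3.1142), x⁻ = (0.1773) → reset → x⁺ = (0.2879), jump to mode 1
Mode 1: guard c·x = 1.5275 hit at Δt = 2.4887 (t = 5.6029), x⁻ = (1.5275) → reset → x⁺ = (0.8173), jump to mode 0
Mode 0: guard c·x = 1.5478 hit at Δt = 1.2546 (t = 6.8575), x⁻ = (1.5478) → reset → x⁺ = (0.8547), jump to mode 2
Mode 2: flow for 0.3552 to horizon, guard not reached → x = (0.3336)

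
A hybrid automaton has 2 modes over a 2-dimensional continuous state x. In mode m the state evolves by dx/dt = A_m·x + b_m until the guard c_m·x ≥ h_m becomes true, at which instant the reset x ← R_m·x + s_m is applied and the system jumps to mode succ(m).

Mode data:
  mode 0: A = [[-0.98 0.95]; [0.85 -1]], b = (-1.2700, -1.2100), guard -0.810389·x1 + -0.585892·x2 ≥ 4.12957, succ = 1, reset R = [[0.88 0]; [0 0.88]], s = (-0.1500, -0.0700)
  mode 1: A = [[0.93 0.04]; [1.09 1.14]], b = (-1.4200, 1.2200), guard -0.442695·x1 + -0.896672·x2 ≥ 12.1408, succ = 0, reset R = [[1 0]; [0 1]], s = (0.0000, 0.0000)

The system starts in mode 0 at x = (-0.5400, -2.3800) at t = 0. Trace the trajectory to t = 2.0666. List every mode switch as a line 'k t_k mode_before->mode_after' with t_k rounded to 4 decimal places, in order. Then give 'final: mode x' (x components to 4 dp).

1 1.4218 0->1
final: 1 -6.4743 -8.7205

Mode 0: guard c·x = 4.1296 hit at Δt = 1.4218 (t = 1.4218), x⁻ = (-2.9801, -2.9264) → reset → x⁺ = (-2.7725, -2.6452), jump to mode 1
Mode 1: flow for 0.6448 to horizon, guard not reached → x = (-6.4743, -8.7205)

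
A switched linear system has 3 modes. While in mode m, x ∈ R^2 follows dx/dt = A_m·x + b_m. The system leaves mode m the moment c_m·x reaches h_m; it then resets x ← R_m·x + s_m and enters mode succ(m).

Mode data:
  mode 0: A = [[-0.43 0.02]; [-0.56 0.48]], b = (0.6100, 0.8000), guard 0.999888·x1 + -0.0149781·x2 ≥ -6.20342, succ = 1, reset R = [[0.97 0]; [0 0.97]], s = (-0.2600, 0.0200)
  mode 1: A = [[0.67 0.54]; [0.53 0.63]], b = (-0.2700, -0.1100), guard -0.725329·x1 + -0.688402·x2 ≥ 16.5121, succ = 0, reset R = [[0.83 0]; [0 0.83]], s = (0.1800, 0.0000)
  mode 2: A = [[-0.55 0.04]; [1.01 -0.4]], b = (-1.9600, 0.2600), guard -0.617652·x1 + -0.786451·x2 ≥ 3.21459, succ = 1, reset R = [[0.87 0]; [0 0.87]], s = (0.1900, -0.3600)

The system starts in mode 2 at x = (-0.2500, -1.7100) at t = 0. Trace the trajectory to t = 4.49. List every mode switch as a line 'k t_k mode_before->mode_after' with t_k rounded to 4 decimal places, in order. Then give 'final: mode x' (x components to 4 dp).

1 1.5491 2->1
2 2.9585 1->0
3 3.7867 0->1
4 4.1416 1->0
final: 0 -7.2517 -10.6473

Mode 2: guard c·x = 3.2146 hit at Δt = 1.5491 (t = 1.5491), x⁻ = (-2.2276, -2.3380) → reset → x⁺ = (-1.7480, -2.3940), jump to mode 1
Mode 1: guard c·x = 16.5121 hit at Δt = 1.4094 (t = 2.9585), x⁻ = (-11.6330, -11.7291) → reset → x⁺ = (-9.4754, -9.7352), jump to mode 0
Mode 0: guard c·x = -6.2034 hit at Δt = 0.8282 (t = 3.7867), x⁻ = (-6.3414, -9.1634) → reset → x⁺ = (-6.4111, -8.8685), jump to mode 1
Mode 1: guard c·x = 16.5121 hit at Δt = 0.3549 (t = 4.1416), x⁻ = (-10.5456, -12.8749) → reset → x⁺ = (-8.5728, -10.6862), jump to mode 0
Mode 0: flow for 0.3484 to horizon, guard not reached → x = (-7.2517, -10.6473)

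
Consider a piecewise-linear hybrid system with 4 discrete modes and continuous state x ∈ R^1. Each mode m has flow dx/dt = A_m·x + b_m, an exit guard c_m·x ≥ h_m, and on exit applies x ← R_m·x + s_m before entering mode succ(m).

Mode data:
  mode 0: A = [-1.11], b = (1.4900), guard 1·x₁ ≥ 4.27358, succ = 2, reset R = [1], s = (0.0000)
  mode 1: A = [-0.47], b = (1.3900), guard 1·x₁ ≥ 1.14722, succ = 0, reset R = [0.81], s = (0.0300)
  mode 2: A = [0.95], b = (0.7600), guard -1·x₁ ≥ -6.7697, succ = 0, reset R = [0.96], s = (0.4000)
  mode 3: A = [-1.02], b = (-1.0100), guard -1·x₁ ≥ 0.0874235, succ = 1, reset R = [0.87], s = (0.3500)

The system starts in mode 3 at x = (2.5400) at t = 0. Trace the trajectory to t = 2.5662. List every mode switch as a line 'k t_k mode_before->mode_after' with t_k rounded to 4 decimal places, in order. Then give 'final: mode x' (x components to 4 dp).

1 1.3369 3->1
2 2.1745 1->0
final: 0 1.0943

Mode 3: guard c·x = 0.0874 hit at Δt = 1.3369 (t = 1.3369), x⁻ = (-0.0874) → reset → x⁺ = (0.2739), jump to mode 1
Mode 1: guard c·x = 1.1472 hit at Δt = 0.8376 (t = 2.1745), x⁻ = (1.1472) → reset → x⁺ = (0.9592), jump to mode 0
Mode 0: flow for 0.3917 to horizon, guard not reached → x = (1.0943)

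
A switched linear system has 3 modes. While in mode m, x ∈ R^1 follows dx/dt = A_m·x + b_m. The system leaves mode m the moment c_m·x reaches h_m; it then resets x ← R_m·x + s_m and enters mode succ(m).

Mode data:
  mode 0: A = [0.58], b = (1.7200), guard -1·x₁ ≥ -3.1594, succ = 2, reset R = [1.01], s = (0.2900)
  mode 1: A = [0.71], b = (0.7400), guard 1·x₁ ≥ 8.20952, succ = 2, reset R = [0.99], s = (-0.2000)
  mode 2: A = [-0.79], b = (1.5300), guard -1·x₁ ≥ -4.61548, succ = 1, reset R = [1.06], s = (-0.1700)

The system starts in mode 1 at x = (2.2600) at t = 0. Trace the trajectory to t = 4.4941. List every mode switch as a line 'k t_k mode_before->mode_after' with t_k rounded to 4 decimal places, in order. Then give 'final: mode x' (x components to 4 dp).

Mode 1: guard c·x = 8.2095 hit at Δt = 1.4510 (t = 1.4510), x⁻ = (8.2095) → reset → x⁺ = (7.9274), jump to mode 2
Mode 2: guard c·x = -4.6155 hit at Δt = 1.0188 (t = 2.4698), x⁻ = (4.6155) → reset → x⁺ = (4.7224), jump to mode 1
Mode 1: guard c·x = 8.2095 hit at Δt = 0.6663 (t = 3.1361), x⁻ = (8.2095) → reset → x⁺ = (7.9274), jump to mode 2
Mode 2: guard c·x = -4.6155 hit at Δt = 1.0188 (t = 4.1549), x⁻ = (4.6155) → reset → x⁺ = (4.7224), jump to mode 1
Mode 1: flow for 0.3392 to horizon, guard not reached → x = (6.2922)

1 1.4510 1->2
2 2.4698 2->1
3 3.1361 1->2
4 4.1549 2->1
final: 1 6.2922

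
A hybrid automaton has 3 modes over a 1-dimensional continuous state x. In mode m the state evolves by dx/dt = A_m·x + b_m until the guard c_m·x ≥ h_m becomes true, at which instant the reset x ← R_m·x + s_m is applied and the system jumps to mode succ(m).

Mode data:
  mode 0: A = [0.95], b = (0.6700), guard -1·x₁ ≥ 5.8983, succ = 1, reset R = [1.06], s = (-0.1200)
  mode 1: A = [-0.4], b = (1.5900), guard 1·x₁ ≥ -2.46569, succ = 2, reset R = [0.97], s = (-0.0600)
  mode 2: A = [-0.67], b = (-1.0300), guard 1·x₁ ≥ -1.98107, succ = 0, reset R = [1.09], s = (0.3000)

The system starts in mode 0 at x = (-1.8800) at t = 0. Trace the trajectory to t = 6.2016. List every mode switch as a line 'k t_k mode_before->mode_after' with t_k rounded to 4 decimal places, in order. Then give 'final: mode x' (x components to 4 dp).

1 1.5645 0->1
2 2.7497 1->2
3 3.8288 2->0
4 5.4120 0->1
final: 1 -3.5698

Mode 0: guard c·x = 5.8983 hit at Δt = 1.5645 (t = 1.5645), x⁻ = (-5.8983) → reset → x⁺ = (-6.3722), jump to mode 1
Mode 1: guard c·x = -2.4657 hit at Δt = 1.1852 (t = 2.7497), x⁻ = (-2.4657) → reset → x⁺ = (-2.4517), jump to mode 2
Mode 2: guard c·x = -1.9811 hit at Δt = 1.0791 (t = 3.8288), x⁻ = (-1.9811) → reset → x⁺ = (-1.8594), jump to mode 0
Mode 0: guard c·x = 5.8983 hit at Δt = 1.5832 (t = 5.4120), x⁻ = (-5.8983) → reset → x⁺ = (-6.3722), jump to mode 1
Mode 1: flow for 0.7896 to horizon, guard not reached → x = (-3.5698)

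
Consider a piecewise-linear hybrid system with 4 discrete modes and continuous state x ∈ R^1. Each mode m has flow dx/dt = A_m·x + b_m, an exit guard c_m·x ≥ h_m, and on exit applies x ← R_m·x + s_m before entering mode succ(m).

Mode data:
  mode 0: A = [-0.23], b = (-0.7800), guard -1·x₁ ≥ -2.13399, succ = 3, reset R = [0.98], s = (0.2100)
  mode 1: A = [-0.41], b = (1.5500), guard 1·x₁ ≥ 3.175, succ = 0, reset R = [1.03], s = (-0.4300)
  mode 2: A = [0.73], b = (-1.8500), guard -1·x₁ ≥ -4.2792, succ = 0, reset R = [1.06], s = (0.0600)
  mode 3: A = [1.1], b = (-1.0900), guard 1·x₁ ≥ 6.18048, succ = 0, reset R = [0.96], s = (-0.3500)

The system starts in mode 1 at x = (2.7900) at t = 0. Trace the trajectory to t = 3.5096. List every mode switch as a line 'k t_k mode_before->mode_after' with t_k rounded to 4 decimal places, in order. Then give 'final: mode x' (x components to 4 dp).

Mode 1: guard c·x = 3.1750 hit at Δt = 1.2004 (t = 1.2004), x⁻ = (3.1750) → reset → x⁺ = (2.8402), jump to mode 0
Mode 0: guard c·x = -2.1340 hit at Δt = 0.5230 (t = 1.7234), x⁻ = (2.1340) → reset → x⁺ = (2.3013), jump to mode 3
Mode 3: guard c·x = 6.1805 hit at Δt = 1.2512 (t = 2.9746), x⁻ = (6.1805) → reset → x⁺ = (5.5833), jump to mode 0
Mode 0: flow for 0.5350 to horizon, guard not reached → x = (4.5442)

1 1.2004 1->0
2 1.7234 0->3
3 2.9746 3->0
final: 0 4.5442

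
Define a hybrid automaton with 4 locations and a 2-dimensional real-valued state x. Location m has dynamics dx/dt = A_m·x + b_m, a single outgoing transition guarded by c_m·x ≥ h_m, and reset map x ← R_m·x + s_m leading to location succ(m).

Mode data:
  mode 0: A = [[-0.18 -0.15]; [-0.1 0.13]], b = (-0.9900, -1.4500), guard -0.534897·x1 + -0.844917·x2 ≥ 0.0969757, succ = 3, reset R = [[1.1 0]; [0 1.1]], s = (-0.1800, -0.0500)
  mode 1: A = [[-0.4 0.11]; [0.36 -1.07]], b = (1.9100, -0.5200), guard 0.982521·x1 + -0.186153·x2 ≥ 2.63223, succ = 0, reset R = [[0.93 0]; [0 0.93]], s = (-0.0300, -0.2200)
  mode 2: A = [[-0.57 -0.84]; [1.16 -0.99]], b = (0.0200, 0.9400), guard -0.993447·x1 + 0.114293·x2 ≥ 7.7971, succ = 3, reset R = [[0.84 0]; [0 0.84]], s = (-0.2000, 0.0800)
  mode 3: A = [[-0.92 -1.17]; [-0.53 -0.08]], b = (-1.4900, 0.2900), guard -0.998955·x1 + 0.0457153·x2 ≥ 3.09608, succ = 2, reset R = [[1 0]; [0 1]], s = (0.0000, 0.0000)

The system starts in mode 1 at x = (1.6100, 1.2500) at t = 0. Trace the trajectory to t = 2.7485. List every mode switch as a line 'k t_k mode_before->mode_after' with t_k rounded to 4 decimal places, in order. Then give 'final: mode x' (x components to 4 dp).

Mode 1: guard c·x = 2.6322 hit at Δt = 1.0750 (t = 1.0750), x⁻ = (2.7939, 0.6061) → reset → x⁺ = (2.5683, 0.3437), jump to mode 0
Mode 0: guard c·x = 0.0970 hit at Δt = 0.8279 (t = 1.9029), x⁻ = (1.4940, -1.0606) → reset → x⁺ = (1.4634, -1.2167), jump to mode 3
Mode 3: flow for 0.8456 to horizon, guard not reached → x = (0.7009, -1.3418)

1 1.0750 1->0
2 1.9029 0->3
final: 3 0.7009 -1.3418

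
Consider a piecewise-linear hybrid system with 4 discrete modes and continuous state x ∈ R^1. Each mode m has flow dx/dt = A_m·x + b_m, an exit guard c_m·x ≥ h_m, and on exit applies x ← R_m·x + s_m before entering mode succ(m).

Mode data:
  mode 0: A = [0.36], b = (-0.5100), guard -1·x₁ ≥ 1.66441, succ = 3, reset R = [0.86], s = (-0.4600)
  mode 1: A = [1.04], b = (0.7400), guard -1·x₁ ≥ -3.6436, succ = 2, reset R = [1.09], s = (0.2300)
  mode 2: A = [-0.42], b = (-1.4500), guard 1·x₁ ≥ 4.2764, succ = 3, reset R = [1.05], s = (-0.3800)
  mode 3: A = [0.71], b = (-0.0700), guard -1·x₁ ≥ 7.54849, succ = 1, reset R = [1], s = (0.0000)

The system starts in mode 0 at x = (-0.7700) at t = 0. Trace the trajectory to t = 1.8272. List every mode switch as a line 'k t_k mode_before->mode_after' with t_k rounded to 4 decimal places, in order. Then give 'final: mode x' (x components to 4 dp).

1 0.9525 0->3
final: 3 -3.6045

Mode 0: guard c·x = 1.6644 hit at Δt = 0.9525 (t = 0.9525), x⁻ = (-1.6644) → reset → x⁺ = (-1.8914), jump to mode 3
Mode 3: flow for 0.8747 to horizon, guard not reached → x = (-3.6045)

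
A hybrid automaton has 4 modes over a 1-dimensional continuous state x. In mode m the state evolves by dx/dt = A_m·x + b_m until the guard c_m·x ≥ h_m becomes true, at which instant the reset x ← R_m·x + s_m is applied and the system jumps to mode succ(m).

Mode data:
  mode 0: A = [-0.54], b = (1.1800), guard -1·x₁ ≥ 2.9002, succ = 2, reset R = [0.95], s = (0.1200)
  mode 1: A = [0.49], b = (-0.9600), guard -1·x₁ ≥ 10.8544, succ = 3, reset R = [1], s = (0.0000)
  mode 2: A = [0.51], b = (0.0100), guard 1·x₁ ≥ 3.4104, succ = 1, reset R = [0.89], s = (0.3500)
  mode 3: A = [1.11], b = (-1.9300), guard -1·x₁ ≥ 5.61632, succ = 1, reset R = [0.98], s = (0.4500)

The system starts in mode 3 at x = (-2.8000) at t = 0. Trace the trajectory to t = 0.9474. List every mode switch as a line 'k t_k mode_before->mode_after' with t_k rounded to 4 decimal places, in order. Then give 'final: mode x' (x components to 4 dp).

Mode 3: guard c·x = 5.6163 hit at Δt = 0.4349 (t = 0.4349), x⁻ = (-5.6163) → reset → x⁺ = (-5.0540), jump to mode 1
Mode 1: flow for 0.5125 to horizon, guard not reached → x = (-7.0560)

1 0.4349 3->1
final: 1 -7.0560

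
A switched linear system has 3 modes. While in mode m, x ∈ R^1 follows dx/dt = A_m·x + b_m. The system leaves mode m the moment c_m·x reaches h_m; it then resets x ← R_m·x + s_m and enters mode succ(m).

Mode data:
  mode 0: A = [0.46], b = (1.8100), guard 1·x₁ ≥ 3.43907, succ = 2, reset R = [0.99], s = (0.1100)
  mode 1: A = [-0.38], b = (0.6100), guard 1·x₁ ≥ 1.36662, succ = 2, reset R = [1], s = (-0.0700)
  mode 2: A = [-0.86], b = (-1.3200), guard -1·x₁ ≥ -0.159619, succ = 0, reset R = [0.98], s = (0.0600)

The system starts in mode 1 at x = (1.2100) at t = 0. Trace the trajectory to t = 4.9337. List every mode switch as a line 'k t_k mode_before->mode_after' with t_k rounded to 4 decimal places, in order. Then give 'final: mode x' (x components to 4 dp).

Mode 1: guard c·x = 1.3666 hit at Δt = 1.3278 (t = 1.3278), x⁻ = (1.3666) → reset → x⁺ = (1.2966), jump to mode 2
Mode 2: guard c·x = -0.1596 hit at Δt = 0.5970 (t = 1.9248), x⁻ = (0.1596) → reset → x⁺ = (0.2164), jump to mode 0
Mode 0: guard c·x = 3.4391 hit at Δt = 1.2490 (t = 3.1738), x⁻ = (3.4391) → reset → x⁺ = (3.5147), jump to mode 2
Mode 2: guard c·x = -0.1596 hit at Δt = 1.2697 (t = 4.4435), x⁻ = (0.1596) → reset → x⁺ = (0.2164), jump to mode 0
Mode 0: flow for 0.4902 to horizon, guard not reached → x = (1.2664)

1 1.3278 1->2
2 1.9248 2->0
3 3.1738 0->2
4 4.4435 2->0
final: 0 1.2664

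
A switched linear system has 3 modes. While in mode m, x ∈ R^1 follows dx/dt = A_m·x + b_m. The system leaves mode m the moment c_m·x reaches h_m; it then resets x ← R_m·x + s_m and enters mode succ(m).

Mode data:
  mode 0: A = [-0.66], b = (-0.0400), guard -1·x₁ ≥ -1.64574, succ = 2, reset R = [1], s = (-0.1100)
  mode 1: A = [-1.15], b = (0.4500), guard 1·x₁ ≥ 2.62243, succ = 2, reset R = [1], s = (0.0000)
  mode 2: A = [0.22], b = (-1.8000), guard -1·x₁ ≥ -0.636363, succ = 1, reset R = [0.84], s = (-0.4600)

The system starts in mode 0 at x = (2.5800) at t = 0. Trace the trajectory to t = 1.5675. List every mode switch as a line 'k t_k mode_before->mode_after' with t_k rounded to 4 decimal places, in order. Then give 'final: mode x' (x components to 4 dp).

1 0.6616 0->2
2 1.2385 2->1
final: 1 0.1743

Mode 0: guard c·x = -1.6457 hit at Δt = 0.6616 (t = 0.6616), x⁻ = (1.6457) → reset → x⁺ = (1.5357), jump to mode 2
Mode 2: guard c·x = -0.6364 hit at Δt = 0.5769 (t = 1.2385), x⁻ = (0.6364) → reset → x⁺ = (0.0745), jump to mode 1
Mode 1: flow for 0.3290 to horizon, guard not reached → x = (0.1743)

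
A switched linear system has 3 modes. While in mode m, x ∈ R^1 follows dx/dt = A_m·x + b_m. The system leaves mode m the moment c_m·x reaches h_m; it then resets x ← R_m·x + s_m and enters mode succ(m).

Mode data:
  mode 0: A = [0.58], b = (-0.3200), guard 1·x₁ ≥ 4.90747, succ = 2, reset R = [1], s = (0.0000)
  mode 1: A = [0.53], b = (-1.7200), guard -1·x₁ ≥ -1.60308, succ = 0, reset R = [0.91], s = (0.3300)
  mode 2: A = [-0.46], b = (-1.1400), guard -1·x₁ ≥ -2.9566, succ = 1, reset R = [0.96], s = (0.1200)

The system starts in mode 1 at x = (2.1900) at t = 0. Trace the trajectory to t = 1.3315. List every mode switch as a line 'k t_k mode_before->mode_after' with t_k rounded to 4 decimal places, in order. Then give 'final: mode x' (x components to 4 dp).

1 0.8344 1->0
final: 0 2.2022

Mode 1: guard c·x = -1.6031 hit at Δt = 0.8344 (t = 0.8344), x⁻ = (1.6031) → reset → x⁺ = (1.7888), jump to mode 0
Mode 0: flow for 0.4971 to horizon, guard not reached → x = (2.2022)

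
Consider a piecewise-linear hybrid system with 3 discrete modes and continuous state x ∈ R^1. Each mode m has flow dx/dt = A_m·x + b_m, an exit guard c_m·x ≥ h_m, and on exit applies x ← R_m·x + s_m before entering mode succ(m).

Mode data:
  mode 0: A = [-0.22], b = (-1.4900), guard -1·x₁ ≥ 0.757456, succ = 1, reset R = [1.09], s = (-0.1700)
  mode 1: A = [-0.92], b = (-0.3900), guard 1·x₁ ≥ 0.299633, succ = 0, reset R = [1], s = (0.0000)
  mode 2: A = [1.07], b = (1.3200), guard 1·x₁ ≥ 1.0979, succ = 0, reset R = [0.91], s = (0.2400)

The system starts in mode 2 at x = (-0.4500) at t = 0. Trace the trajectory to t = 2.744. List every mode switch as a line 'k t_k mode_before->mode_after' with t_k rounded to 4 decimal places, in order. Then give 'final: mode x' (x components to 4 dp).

Mode 2: guard c·x = 1.0979 hit at Δt = 1.0190 (t = 1.0190), x⁻ = (1.0979) → reset → x⁺ = (1.2391), jump to mode 0
Mode 0: guard c·x = 0.7575 hit at Δt = 1.3028 (t = 2.3218), x⁻ = (-0.7575) → reset → x⁺ = (-0.9956), jump to mode 1
Mode 1: flow for 0.4222 to horizon, guard not reached → x = (-0.8116)

1 1.0190 2->0
2 2.3218 0->1
final: 1 -0.8116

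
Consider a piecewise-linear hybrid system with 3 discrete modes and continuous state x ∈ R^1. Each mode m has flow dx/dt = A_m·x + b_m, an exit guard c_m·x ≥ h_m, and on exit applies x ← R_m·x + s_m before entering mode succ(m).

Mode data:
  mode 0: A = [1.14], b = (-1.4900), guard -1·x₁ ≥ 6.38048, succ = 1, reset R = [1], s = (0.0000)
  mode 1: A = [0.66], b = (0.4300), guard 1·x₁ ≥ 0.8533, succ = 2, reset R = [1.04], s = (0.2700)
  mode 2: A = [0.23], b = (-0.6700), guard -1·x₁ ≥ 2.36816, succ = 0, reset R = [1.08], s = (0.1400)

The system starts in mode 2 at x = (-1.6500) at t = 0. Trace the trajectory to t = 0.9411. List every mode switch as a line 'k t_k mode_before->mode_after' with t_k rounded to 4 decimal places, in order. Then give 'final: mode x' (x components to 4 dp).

Mode 2: guard c·x = 2.3682 hit at Δt = 0.6355 (t = 0.6355), x⁻ = (-2.3682) → reset → x⁺ = (-2.4176), jump to mode 0
Mode 0: flow for 0.3056 to horizon, guard not reached → x = (-3.9700)

1 0.6355 2->0
final: 0 -3.9700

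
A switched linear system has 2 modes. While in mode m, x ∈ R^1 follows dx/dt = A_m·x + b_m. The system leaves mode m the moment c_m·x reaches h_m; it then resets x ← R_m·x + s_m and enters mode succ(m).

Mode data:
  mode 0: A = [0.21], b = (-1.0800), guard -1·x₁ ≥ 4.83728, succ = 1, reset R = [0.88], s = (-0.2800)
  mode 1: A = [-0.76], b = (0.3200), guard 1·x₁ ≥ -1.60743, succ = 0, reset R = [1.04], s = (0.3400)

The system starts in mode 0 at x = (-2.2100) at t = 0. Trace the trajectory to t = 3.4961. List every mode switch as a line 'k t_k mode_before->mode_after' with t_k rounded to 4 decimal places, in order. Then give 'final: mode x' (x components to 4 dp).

Mode 0: guard c·x = 4.8373 hit at Δt = 1.4548 (t = 1.4548), x⁻ = (-4.8373) → reset → x⁺ = (-4.5368), jump to mode 1
Mode 1: guard c·x = -1.6074 hit at Δt = 1.1759 (t = 2.6307), x⁻ = (-1.6074) → reset → x⁺ = (-1.3317), jump to mode 0
Mode 0: flow for 0.8654 to horizon, guard not reached → x = (-2.6221)

1 1.4548 0->1
2 2.6307 1->0
final: 0 -2.6221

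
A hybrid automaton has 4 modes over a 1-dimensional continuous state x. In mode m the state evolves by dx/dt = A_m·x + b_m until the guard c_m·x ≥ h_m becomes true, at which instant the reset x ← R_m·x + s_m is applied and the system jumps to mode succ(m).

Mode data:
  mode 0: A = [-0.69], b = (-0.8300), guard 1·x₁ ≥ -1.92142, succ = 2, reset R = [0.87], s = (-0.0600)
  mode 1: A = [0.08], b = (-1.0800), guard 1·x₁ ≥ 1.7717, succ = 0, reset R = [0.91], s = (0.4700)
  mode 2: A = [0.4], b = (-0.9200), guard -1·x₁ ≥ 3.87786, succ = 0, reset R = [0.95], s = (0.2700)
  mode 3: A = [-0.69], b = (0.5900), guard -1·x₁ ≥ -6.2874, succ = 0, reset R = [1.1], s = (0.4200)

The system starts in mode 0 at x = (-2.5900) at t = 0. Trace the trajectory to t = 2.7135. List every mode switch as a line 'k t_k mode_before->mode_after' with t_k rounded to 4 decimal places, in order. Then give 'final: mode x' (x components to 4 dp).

1 0.9533 0->2
2 2.0203 2->0
final: 0 -2.5734

Mode 0: guard c·x = -1.9214 hit at Δt = 0.9533 (t = 0.9533), x⁻ = (-1.9214) → reset → x⁺ = (-1.7316), jump to mode 2
Mode 2: guard c·x = 3.8779 hit at Δt = 1.0670 (t = 2.0203), x⁻ = (-3.8779) → reset → x⁺ = (-3.4140), jump to mode 0
Mode 0: flow for 0.6932 to horizon, guard not reached → x = (-2.5734)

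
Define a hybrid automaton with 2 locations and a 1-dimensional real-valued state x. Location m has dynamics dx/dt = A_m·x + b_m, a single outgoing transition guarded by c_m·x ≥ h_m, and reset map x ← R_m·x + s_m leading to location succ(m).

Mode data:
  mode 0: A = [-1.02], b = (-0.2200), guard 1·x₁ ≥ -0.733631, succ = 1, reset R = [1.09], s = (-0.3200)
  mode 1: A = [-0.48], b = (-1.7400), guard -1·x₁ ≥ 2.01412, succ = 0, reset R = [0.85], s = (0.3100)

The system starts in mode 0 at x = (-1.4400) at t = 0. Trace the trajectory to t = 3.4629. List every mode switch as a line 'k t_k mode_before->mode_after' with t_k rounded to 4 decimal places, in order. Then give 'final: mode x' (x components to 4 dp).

1 0.8434 0->1
2 1.7635 1->0
3 2.5760 0->1
final: 1 -1.9883

Mode 0: guard c·x = -0.7336 hit at Δt = 0.8434 (t = 0.8434), x⁻ = (-0.7336) → reset → x⁺ = (-1.1197), jump to mode 1
Mode 1: guard c·x = 2.0141 hit at Δt = 0.9201 (t = 1.7635), x⁻ = (-2.0141) → reset → x⁺ = (-1.4020), jump to mode 0
Mode 0: guard c·x = -0.7336 hit at Δt = 0.8125 (t = 2.5760), x⁻ = (-0.7336) → reset → x⁺ = (-1.1197), jump to mode 1
Mode 1: flow for 0.8869 to horizon, guard not reached → x = (-1.9883)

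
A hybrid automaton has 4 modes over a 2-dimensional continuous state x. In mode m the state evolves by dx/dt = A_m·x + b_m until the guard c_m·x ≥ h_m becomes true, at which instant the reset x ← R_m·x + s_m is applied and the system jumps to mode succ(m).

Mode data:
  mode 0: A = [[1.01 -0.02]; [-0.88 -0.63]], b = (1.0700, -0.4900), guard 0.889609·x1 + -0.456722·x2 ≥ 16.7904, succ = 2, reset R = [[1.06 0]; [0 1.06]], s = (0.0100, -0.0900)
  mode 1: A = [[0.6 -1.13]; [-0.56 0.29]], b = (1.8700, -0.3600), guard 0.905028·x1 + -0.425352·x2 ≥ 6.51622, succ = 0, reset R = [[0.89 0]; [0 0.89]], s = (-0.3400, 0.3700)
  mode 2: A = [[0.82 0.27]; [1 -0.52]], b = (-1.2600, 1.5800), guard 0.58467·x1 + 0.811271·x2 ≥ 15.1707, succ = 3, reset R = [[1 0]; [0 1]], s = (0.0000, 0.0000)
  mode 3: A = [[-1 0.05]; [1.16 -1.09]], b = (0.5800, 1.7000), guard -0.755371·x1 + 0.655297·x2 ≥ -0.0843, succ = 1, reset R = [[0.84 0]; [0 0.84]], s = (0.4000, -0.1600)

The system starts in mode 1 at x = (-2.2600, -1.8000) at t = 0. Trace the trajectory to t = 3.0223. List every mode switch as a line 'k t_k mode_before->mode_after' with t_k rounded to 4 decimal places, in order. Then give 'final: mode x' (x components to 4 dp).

1 1.5578 1->0
2 2.5945 0->2
final: 2 20.8412 0.5099

Mode 1: guard c·x = 6.5162 hit at Δt = 1.5578 (t = 1.5578), x⁻ = (5.3254, -3.9887) → reset → x⁺ = (4.3996, -3.1800), jump to mode 0
Mode 0: guard c·x = 16.7904 hit at Δt = 1.0367 (t = 2.5945), x⁻ = (14.6696, -8.1892) → reset → x⁺ = (15.5598, -8.7706), jump to mode 2
Mode 2: flow for 0.4278 to horizon, guard not reached → x = (20.8412, 0.5099)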